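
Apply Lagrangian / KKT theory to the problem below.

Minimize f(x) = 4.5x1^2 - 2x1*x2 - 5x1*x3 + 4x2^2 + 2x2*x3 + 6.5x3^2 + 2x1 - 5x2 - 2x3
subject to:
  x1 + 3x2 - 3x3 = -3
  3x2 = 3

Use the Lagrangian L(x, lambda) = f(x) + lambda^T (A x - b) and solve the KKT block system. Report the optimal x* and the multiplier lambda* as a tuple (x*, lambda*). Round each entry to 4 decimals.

Form the Lagrangian:
  L(x, lambda) = (1/2) x^T Q x + c^T x + lambda^T (A x - b)
Stationarity (grad_x L = 0): Q x + c + A^T lambda = 0.
Primal feasibility: A x = b.

This gives the KKT block system:
  [ Q   A^T ] [ x     ]   [-c ]
  [ A    0  ] [ lambda ] = [ b ]

Solving the linear system:
  x*      = (0.1875, 1, 2.0625)
  lambda* = (8.625, -10.875)
  f(x*)   = 24.875

x* = (0.1875, 1, 2.0625), lambda* = (8.625, -10.875)


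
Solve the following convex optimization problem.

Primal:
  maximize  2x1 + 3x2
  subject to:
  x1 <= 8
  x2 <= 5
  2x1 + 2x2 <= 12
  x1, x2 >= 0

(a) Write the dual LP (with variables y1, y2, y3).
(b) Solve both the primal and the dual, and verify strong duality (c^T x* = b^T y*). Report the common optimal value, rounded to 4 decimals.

The standard primal-dual pair for 'max c^T x s.t. A x <= b, x >= 0' is:
  Dual:  min b^T y  s.t.  A^T y >= c,  y >= 0.

So the dual LP is:
  minimize  8y1 + 5y2 + 12y3
  subject to:
    y1 + 2y3 >= 2
    y2 + 2y3 >= 3
    y1, y2, y3 >= 0

Solving the primal: x* = (1, 5).
  primal value c^T x* = 17.
Solving the dual: y* = (0, 1, 1).
  dual value b^T y* = 17.
Strong duality: c^T x* = b^T y*. Confirmed.

17


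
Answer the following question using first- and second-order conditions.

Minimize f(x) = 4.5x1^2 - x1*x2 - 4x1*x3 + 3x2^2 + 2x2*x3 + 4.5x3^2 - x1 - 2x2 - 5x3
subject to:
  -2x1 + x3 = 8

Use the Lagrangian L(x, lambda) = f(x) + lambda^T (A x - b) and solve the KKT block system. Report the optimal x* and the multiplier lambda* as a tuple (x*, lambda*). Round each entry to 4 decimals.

Form the Lagrangian:
  L(x, lambda) = (1/2) x^T Q x + c^T x + lambda^T (A x - b)
Stationarity (grad_x L = 0): Q x + c + A^T lambda = 0.
Primal feasibility: A x = b.

This gives the KKT block system:
  [ Q   A^T ] [ x     ]   [-c ]
  [ A    0  ] [ lambda ] = [ b ]

Solving the linear system:
  x*      = (-3.4182, -0.6242, 1.1636)
  lambda* = (-17.897)
  f(x*)   = 71.0121

x* = (-3.4182, -0.6242, 1.1636), lambda* = (-17.897)


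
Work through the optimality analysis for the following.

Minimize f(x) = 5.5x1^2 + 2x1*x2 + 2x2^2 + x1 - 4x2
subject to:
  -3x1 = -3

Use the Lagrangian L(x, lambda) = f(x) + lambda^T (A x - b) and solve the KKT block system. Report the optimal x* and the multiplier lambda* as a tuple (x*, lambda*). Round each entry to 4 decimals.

Form the Lagrangian:
  L(x, lambda) = (1/2) x^T Q x + c^T x + lambda^T (A x - b)
Stationarity (grad_x L = 0): Q x + c + A^T lambda = 0.
Primal feasibility: A x = b.

This gives the KKT block system:
  [ Q   A^T ] [ x     ]   [-c ]
  [ A    0  ] [ lambda ] = [ b ]

Solving the linear system:
  x*      = (1, 0.5)
  lambda* = (4.3333)
  f(x*)   = 6

x* = (1, 0.5), lambda* = (4.3333)


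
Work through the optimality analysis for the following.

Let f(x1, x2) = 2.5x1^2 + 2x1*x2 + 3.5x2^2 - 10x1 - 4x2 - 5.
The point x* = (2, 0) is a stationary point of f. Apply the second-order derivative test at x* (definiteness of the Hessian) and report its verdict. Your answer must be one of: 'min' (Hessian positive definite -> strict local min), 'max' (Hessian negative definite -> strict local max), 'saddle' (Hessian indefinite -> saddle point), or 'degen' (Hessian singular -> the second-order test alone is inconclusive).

Compute the Hessian H = grad^2 f:
  H = [[5, 2], [2, 7]]
Verify stationarity: grad f(x*) = H x* + g = (0, 0).
Eigenvalues of H: 3.7639, 8.2361.
Both eigenvalues > 0, so H is positive definite -> x* is a strict local min.

min


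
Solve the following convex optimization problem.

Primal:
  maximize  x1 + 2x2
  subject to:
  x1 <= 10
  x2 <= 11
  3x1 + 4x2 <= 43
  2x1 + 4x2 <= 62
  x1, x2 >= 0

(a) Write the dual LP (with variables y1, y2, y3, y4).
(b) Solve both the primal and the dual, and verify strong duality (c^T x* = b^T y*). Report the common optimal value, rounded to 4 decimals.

The standard primal-dual pair for 'max c^T x s.t. A x <= b, x >= 0' is:
  Dual:  min b^T y  s.t.  A^T y >= c,  y >= 0.

So the dual LP is:
  minimize  10y1 + 11y2 + 43y3 + 62y4
  subject to:
    y1 + 3y3 + 2y4 >= 1
    y2 + 4y3 + 4y4 >= 2
    y1, y2, y3, y4 >= 0

Solving the primal: x* = (0, 10.75).
  primal value c^T x* = 21.5.
Solving the dual: y* = (0, 0, 0.5, 0).
  dual value b^T y* = 21.5.
Strong duality: c^T x* = b^T y*. Confirmed.

21.5


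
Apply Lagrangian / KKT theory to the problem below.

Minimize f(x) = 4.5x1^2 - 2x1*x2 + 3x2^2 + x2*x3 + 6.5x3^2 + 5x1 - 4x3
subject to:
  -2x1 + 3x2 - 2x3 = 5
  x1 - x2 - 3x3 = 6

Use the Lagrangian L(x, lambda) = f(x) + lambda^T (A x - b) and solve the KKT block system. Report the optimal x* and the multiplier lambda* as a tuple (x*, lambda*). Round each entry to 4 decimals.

Form the Lagrangian:
  L(x, lambda) = (1/2) x^T Q x + c^T x + lambda^T (A x - b)
Stationarity (grad_x L = 0): Q x + c + A^T lambda = 0.
Primal feasibility: A x = b.

This gives the KKT block system:
  [ Q   A^T ] [ x     ]   [-c ]
  [ A    0  ] [ lambda ] = [ b ]

Solving the linear system:
  x*      = (-0.1383, 0.1722, -2.1035)
  lambda* = (-2.6174, -8.6461)
  f(x*)   = 36.343

x* = (-0.1383, 0.1722, -2.1035), lambda* = (-2.6174, -8.6461)


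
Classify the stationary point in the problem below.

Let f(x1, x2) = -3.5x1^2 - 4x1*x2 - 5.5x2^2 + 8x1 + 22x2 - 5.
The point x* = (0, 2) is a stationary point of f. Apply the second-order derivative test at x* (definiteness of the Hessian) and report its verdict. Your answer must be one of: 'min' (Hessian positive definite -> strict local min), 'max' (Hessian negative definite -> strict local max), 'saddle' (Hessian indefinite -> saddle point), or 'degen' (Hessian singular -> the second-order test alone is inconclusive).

Compute the Hessian H = grad^2 f:
  H = [[-7, -4], [-4, -11]]
Verify stationarity: grad f(x*) = H x* + g = (0, 0).
Eigenvalues of H: -13.4721, -4.5279.
Both eigenvalues < 0, so H is negative definite -> x* is a strict local max.

max


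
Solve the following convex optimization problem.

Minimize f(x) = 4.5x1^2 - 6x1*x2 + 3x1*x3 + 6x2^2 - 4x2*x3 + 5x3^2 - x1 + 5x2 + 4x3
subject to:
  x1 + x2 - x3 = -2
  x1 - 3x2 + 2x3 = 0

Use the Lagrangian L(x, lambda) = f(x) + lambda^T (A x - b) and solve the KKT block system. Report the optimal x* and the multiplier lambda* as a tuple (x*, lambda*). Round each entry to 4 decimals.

Form the Lagrangian:
  L(x, lambda) = (1/2) x^T Q x + c^T x + lambda^T (A x - b)
Stationarity (grad_x L = 0): Q x + c + A^T lambda = 0.
Primal feasibility: A x = b.

This gives the KKT block system:
  [ Q   A^T ] [ x     ]   [-c ]
  [ A    0  ] [ lambda ] = [ b ]

Solving the linear system:
  x*      = (-1.6095, -0.8284, -0.4379)
  lambda* = (7.2544, 4.574)
  f(x*)   = 5.1124

x* = (-1.6095, -0.8284, -0.4379), lambda* = (7.2544, 4.574)


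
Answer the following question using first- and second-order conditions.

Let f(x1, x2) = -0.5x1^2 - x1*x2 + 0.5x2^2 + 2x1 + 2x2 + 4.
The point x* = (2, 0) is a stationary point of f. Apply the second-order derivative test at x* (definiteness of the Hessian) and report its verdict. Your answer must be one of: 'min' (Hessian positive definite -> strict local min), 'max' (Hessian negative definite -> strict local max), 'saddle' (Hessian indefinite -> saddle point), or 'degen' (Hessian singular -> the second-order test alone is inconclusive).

Compute the Hessian H = grad^2 f:
  H = [[-1, -1], [-1, 1]]
Verify stationarity: grad f(x*) = H x* + g = (0, 0).
Eigenvalues of H: -1.4142, 1.4142.
Eigenvalues have mixed signs, so H is indefinite -> x* is a saddle point.

saddle


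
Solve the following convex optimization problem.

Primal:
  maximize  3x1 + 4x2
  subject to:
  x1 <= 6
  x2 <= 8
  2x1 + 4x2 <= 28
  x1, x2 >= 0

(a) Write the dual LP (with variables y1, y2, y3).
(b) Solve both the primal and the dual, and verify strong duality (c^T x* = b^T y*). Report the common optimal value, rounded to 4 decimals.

The standard primal-dual pair for 'max c^T x s.t. A x <= b, x >= 0' is:
  Dual:  min b^T y  s.t.  A^T y >= c,  y >= 0.

So the dual LP is:
  minimize  6y1 + 8y2 + 28y3
  subject to:
    y1 + 2y3 >= 3
    y2 + 4y3 >= 4
    y1, y2, y3 >= 0

Solving the primal: x* = (6, 4).
  primal value c^T x* = 34.
Solving the dual: y* = (1, 0, 1).
  dual value b^T y* = 34.
Strong duality: c^T x* = b^T y*. Confirmed.

34


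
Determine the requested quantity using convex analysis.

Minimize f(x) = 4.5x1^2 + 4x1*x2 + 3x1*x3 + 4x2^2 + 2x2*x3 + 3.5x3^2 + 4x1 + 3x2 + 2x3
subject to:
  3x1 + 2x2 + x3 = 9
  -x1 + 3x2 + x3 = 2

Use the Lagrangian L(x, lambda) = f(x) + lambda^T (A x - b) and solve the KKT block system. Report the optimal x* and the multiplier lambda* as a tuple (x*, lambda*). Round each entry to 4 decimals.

Form the Lagrangian:
  L(x, lambda) = (1/2) x^T Q x + c^T x + lambda^T (A x - b)
Stationarity (grad_x L = 0): Q x + c + A^T lambda = 0.
Primal feasibility: A x = b.

This gives the KKT block system:
  [ Q   A^T ] [ x     ]   [-c ]
  [ A    0  ] [ lambda ] = [ b ]

Solving the linear system:
  x*      = (2.0956, 1.3824, -0.0517)
  lambda* = (-9.7313, -0.9587)
  f(x*)   = 50.9625

x* = (2.0956, 1.3824, -0.0517), lambda* = (-9.7313, -0.9587)


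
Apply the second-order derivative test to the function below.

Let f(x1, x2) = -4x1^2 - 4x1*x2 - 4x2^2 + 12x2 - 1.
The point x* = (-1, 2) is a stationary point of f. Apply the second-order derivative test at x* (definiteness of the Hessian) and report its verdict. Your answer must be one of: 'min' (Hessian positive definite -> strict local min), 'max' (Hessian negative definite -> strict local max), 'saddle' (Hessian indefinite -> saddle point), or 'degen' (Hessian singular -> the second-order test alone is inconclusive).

Compute the Hessian H = grad^2 f:
  H = [[-8, -4], [-4, -8]]
Verify stationarity: grad f(x*) = H x* + g = (0, 0).
Eigenvalues of H: -12, -4.
Both eigenvalues < 0, so H is negative definite -> x* is a strict local max.

max


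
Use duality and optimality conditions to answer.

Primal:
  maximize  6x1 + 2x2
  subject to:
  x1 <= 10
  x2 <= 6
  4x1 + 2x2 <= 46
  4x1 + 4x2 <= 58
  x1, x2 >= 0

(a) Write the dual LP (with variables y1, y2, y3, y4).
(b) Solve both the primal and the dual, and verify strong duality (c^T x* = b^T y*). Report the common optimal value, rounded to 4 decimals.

The standard primal-dual pair for 'max c^T x s.t. A x <= b, x >= 0' is:
  Dual:  min b^T y  s.t.  A^T y >= c,  y >= 0.

So the dual LP is:
  minimize  10y1 + 6y2 + 46y3 + 58y4
  subject to:
    y1 + 4y3 + 4y4 >= 6
    y2 + 2y3 + 4y4 >= 2
    y1, y2, y3, y4 >= 0

Solving the primal: x* = (10, 3).
  primal value c^T x* = 66.
Solving the dual: y* = (2, 0, 1, 0).
  dual value b^T y* = 66.
Strong duality: c^T x* = b^T y*. Confirmed.

66


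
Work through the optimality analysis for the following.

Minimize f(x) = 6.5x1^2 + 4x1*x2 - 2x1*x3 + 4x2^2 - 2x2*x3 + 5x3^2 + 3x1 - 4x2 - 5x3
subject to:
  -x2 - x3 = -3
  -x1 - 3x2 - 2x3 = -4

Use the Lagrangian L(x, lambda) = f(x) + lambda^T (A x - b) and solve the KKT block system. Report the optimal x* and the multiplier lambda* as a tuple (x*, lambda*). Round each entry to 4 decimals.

Form the Lagrangian:
  L(x, lambda) = (1/2) x^T Q x + c^T x + lambda^T (A x - b)
Stationarity (grad_x L = 0): Q x + c + A^T lambda = 0.
Primal feasibility: A x = b.

This gives the KKT block system:
  [ Q   A^T ] [ x     ]   [-c ]
  [ A    0  ] [ lambda ] = [ b ]

Solving the linear system:
  x*      = (-2.7826, 0.7826, 2.2174)
  lambda* = (90.1304, -34.4783)
  f(x*)   = 54.9565

x* = (-2.7826, 0.7826, 2.2174), lambda* = (90.1304, -34.4783)


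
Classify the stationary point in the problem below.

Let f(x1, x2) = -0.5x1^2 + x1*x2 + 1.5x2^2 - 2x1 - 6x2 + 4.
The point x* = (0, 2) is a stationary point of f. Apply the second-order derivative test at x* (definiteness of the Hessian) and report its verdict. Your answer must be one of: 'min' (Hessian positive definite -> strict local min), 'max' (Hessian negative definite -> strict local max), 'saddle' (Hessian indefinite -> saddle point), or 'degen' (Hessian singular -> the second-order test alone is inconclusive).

Compute the Hessian H = grad^2 f:
  H = [[-1, 1], [1, 3]]
Verify stationarity: grad f(x*) = H x* + g = (0, 0).
Eigenvalues of H: -1.2361, 3.2361.
Eigenvalues have mixed signs, so H is indefinite -> x* is a saddle point.

saddle


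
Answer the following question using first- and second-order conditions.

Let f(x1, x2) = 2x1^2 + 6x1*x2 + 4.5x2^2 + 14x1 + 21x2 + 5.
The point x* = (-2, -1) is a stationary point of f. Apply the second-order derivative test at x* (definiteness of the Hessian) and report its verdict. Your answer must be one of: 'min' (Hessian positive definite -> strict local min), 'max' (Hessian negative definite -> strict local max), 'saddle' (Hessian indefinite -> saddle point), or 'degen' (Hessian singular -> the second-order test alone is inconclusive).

Compute the Hessian H = grad^2 f:
  H = [[4, 6], [6, 9]]
Verify stationarity: grad f(x*) = H x* + g = (0, 0).
Eigenvalues of H: 0, 13.
H has a zero eigenvalue (singular; positive semidefinite but not definite), so H is neither positive definite, negative definite, nor indefinite. The second-order test alone is inconclusive -> degen.
(Indeed, f is constant along the null direction of H through x*, so x* is not a strict local extremum.)

degen


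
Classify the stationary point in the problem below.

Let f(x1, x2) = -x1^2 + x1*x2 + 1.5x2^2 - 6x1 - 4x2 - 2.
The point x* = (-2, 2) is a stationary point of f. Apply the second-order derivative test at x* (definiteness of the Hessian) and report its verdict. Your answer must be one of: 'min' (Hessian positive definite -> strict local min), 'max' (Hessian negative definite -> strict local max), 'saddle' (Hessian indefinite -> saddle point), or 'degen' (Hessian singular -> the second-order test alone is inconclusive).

Compute the Hessian H = grad^2 f:
  H = [[-2, 1], [1, 3]]
Verify stationarity: grad f(x*) = H x* + g = (0, 0).
Eigenvalues of H: -2.1926, 3.1926.
Eigenvalues have mixed signs, so H is indefinite -> x* is a saddle point.

saddle


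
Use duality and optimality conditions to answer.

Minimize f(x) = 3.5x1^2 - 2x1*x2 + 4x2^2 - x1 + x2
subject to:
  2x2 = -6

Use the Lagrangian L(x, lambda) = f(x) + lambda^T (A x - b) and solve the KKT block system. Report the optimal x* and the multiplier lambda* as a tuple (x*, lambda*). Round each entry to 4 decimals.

Form the Lagrangian:
  L(x, lambda) = (1/2) x^T Q x + c^T x + lambda^T (A x - b)
Stationarity (grad_x L = 0): Q x + c + A^T lambda = 0.
Primal feasibility: A x = b.

This gives the KKT block system:
  [ Q   A^T ] [ x     ]   [-c ]
  [ A    0  ] [ lambda ] = [ b ]

Solving the linear system:
  x*      = (-0.7143, -3)
  lambda* = (10.7857)
  f(x*)   = 31.2143

x* = (-0.7143, -3), lambda* = (10.7857)


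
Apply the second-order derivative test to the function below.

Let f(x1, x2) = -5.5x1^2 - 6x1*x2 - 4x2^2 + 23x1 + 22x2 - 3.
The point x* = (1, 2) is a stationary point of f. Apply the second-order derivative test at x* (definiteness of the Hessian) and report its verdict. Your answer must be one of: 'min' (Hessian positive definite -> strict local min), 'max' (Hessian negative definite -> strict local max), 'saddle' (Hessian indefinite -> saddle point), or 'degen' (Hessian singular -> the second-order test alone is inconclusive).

Compute the Hessian H = grad^2 f:
  H = [[-11, -6], [-6, -8]]
Verify stationarity: grad f(x*) = H x* + g = (0, 0).
Eigenvalues of H: -15.6847, -3.3153.
Both eigenvalues < 0, so H is negative definite -> x* is a strict local max.

max


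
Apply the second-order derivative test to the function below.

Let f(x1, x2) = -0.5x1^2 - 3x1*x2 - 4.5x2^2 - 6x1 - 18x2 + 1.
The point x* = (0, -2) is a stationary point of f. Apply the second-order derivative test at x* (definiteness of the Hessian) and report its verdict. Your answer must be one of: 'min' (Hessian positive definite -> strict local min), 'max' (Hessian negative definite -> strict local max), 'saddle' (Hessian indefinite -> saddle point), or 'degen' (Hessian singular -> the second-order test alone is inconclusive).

Compute the Hessian H = grad^2 f:
  H = [[-1, -3], [-3, -9]]
Verify stationarity: grad f(x*) = H x* + g = (0, 0).
Eigenvalues of H: -10, 0.
H has a zero eigenvalue (singular; negative semidefinite but not definite), so H is neither positive definite, negative definite, nor indefinite. The second-order test alone is inconclusive -> degen.
(Indeed, f is constant along the null direction of H through x*, so x* is not a strict local extremum.)

degen


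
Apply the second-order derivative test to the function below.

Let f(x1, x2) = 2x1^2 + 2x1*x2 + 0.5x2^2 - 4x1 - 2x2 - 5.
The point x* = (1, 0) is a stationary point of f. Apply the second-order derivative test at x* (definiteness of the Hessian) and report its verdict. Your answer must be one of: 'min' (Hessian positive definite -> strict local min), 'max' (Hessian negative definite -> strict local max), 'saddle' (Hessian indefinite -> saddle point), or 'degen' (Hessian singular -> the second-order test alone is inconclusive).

Compute the Hessian H = grad^2 f:
  H = [[4, 2], [2, 1]]
Verify stationarity: grad f(x*) = H x* + g = (0, 0).
Eigenvalues of H: 0, 5.
H has a zero eigenvalue (singular; positive semidefinite but not definite), so H is neither positive definite, negative definite, nor indefinite. The second-order test alone is inconclusive -> degen.
(Indeed, f is constant along the null direction of H through x*, so x* is not a strict local extremum.)

degen


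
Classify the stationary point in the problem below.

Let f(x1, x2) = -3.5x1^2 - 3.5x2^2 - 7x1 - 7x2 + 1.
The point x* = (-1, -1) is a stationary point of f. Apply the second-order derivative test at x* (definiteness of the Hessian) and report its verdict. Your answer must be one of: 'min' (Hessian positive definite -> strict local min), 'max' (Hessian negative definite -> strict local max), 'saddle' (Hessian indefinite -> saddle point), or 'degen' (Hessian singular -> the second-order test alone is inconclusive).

Compute the Hessian H = grad^2 f:
  H = [[-7, 0], [0, -7]]
Verify stationarity: grad f(x*) = H x* + g = (0, 0).
Eigenvalues of H: -7, -7.
Both eigenvalues < 0, so H is negative definite -> x* is a strict local max.

max


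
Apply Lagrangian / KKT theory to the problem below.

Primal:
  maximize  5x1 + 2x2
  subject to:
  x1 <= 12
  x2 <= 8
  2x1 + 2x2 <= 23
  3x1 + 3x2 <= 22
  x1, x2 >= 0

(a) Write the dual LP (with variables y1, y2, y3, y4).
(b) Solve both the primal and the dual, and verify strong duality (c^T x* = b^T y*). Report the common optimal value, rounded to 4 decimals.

The standard primal-dual pair for 'max c^T x s.t. A x <= b, x >= 0' is:
  Dual:  min b^T y  s.t.  A^T y >= c,  y >= 0.

So the dual LP is:
  minimize  12y1 + 8y2 + 23y3 + 22y4
  subject to:
    y1 + 2y3 + 3y4 >= 5
    y2 + 2y3 + 3y4 >= 2
    y1, y2, y3, y4 >= 0

Solving the primal: x* = (7.3333, 0).
  primal value c^T x* = 36.6667.
Solving the dual: y* = (0, 0, 0, 1.6667).
  dual value b^T y* = 36.6667.
Strong duality: c^T x* = b^T y*. Confirmed.

36.6667


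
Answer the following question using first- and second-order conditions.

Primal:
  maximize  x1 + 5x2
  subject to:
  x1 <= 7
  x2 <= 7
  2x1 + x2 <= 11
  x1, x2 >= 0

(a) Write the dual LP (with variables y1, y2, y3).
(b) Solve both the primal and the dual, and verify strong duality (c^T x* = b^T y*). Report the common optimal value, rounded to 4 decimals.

The standard primal-dual pair for 'max c^T x s.t. A x <= b, x >= 0' is:
  Dual:  min b^T y  s.t.  A^T y >= c,  y >= 0.

So the dual LP is:
  minimize  7y1 + 7y2 + 11y3
  subject to:
    y1 + 2y3 >= 1
    y2 + y3 >= 5
    y1, y2, y3 >= 0

Solving the primal: x* = (2, 7).
  primal value c^T x* = 37.
Solving the dual: y* = (0, 4.5, 0.5).
  dual value b^T y* = 37.
Strong duality: c^T x* = b^T y*. Confirmed.

37


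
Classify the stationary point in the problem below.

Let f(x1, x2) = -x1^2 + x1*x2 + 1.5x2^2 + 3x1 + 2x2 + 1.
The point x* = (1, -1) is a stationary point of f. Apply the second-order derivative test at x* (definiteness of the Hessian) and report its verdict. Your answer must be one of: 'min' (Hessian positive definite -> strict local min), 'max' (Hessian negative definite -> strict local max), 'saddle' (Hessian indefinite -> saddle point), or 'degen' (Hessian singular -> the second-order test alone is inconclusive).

Compute the Hessian H = grad^2 f:
  H = [[-2, 1], [1, 3]]
Verify stationarity: grad f(x*) = H x* + g = (0, 0).
Eigenvalues of H: -2.1926, 3.1926.
Eigenvalues have mixed signs, so H is indefinite -> x* is a saddle point.

saddle


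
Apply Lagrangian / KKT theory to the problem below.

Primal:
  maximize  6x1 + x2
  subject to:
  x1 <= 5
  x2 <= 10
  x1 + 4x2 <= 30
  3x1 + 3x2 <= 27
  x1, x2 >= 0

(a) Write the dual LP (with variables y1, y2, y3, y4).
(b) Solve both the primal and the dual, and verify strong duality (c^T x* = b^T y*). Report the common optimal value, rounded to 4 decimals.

The standard primal-dual pair for 'max c^T x s.t. A x <= b, x >= 0' is:
  Dual:  min b^T y  s.t.  A^T y >= c,  y >= 0.

So the dual LP is:
  minimize  5y1 + 10y2 + 30y3 + 27y4
  subject to:
    y1 + y3 + 3y4 >= 6
    y2 + 4y3 + 3y4 >= 1
    y1, y2, y3, y4 >= 0

Solving the primal: x* = (5, 4).
  primal value c^T x* = 34.
Solving the dual: y* = (5, 0, 0, 0.3333).
  dual value b^T y* = 34.
Strong duality: c^T x* = b^T y*. Confirmed.

34


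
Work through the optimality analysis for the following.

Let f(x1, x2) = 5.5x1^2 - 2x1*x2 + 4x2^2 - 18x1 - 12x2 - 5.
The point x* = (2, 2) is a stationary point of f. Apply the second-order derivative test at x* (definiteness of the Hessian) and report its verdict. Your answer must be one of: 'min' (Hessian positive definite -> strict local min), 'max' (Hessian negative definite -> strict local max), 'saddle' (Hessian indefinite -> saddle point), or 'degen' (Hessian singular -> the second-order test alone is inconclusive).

Compute the Hessian H = grad^2 f:
  H = [[11, -2], [-2, 8]]
Verify stationarity: grad f(x*) = H x* + g = (0, 0).
Eigenvalues of H: 7, 12.
Both eigenvalues > 0, so H is positive definite -> x* is a strict local min.

min


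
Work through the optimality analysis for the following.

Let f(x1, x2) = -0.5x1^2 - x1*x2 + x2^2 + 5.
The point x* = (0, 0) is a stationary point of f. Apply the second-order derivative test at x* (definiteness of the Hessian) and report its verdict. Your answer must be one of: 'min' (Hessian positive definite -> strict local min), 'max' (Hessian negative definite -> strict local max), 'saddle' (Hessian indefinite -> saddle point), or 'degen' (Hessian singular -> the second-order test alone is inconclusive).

Compute the Hessian H = grad^2 f:
  H = [[-1, -1], [-1, 2]]
Verify stationarity: grad f(x*) = H x* + g = (0, 0).
Eigenvalues of H: -1.3028, 2.3028.
Eigenvalues have mixed signs, so H is indefinite -> x* is a saddle point.

saddle


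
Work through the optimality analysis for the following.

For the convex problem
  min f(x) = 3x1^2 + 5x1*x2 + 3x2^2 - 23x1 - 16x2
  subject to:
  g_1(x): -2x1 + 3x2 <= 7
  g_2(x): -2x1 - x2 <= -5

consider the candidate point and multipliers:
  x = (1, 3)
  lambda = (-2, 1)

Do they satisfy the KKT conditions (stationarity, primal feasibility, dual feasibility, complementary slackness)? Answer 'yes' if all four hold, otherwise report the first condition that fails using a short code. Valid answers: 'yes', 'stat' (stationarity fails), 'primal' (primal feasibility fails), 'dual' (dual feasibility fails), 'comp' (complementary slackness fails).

Gradient of f: grad f(x) = Q x + c = (-2, 7)
Constraint values g_i(x) = a_i^T x - b_i:
  g_1((1, 3)) = 0
  g_2((1, 3)) = 0
Stationarity residual: grad f(x) + sum_i lambda_i a_i = (0, 0)
  -> stationarity OK
Primal feasibility (all g_i <= 0): OK
Dual feasibility (all lambda_i >= 0): FAILS
Complementary slackness (lambda_i * g_i(x) = 0 for all i): OK

Verdict: the first failing condition is dual_feasibility -> dual.

dual


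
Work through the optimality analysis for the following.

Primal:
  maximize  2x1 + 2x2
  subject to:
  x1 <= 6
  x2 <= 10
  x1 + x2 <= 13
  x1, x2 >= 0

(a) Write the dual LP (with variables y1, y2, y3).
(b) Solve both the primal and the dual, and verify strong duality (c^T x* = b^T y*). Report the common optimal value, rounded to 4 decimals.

The standard primal-dual pair for 'max c^T x s.t. A x <= b, x >= 0' is:
  Dual:  min b^T y  s.t.  A^T y >= c,  y >= 0.

So the dual LP is:
  minimize  6y1 + 10y2 + 13y3
  subject to:
    y1 + y3 >= 2
    y2 + y3 >= 2
    y1, y2, y3 >= 0

Solving the primal: x* = (3, 10).
  primal value c^T x* = 26.
Solving the dual: y* = (0, 0, 2).
  dual value b^T y* = 26.
Strong duality: c^T x* = b^T y*. Confirmed.

26


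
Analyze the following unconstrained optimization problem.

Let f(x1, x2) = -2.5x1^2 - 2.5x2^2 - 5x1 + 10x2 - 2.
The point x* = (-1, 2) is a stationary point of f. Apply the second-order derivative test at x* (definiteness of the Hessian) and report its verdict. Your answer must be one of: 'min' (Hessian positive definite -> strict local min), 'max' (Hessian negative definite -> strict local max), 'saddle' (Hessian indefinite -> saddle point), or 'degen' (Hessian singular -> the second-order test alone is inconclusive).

Compute the Hessian H = grad^2 f:
  H = [[-5, 0], [0, -5]]
Verify stationarity: grad f(x*) = H x* + g = (0, 0).
Eigenvalues of H: -5, -5.
Both eigenvalues < 0, so H is negative definite -> x* is a strict local max.

max


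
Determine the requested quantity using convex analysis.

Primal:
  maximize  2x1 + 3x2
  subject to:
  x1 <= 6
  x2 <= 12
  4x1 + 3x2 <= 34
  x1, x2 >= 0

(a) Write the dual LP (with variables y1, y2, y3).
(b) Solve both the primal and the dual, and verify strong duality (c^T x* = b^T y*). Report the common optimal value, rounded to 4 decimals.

The standard primal-dual pair for 'max c^T x s.t. A x <= b, x >= 0' is:
  Dual:  min b^T y  s.t.  A^T y >= c,  y >= 0.

So the dual LP is:
  minimize  6y1 + 12y2 + 34y3
  subject to:
    y1 + 4y3 >= 2
    y2 + 3y3 >= 3
    y1, y2, y3 >= 0

Solving the primal: x* = (0, 11.3333).
  primal value c^T x* = 34.
Solving the dual: y* = (0, 0, 1).
  dual value b^T y* = 34.
Strong duality: c^T x* = b^T y*. Confirmed.

34


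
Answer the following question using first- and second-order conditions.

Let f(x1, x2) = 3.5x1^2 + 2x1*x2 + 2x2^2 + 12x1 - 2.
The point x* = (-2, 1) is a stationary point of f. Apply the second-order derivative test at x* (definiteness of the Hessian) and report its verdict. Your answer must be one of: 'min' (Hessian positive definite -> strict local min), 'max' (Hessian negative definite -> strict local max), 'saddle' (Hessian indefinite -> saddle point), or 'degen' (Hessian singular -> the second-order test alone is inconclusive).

Compute the Hessian H = grad^2 f:
  H = [[7, 2], [2, 4]]
Verify stationarity: grad f(x*) = H x* + g = (0, 0).
Eigenvalues of H: 3, 8.
Both eigenvalues > 0, so H is positive definite -> x* is a strict local min.

min


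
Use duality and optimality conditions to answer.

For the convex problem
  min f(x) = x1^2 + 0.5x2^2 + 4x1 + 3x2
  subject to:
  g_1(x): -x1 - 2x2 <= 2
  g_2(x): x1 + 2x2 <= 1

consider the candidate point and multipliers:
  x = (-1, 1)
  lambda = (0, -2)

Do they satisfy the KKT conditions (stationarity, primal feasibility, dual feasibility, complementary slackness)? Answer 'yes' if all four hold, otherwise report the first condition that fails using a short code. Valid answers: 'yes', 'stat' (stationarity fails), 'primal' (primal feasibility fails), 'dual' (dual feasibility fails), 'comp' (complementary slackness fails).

Gradient of f: grad f(x) = Q x + c = (2, 4)
Constraint values g_i(x) = a_i^T x - b_i:
  g_1((-1, 1)) = -3
  g_2((-1, 1)) = 0
Stationarity residual: grad f(x) + sum_i lambda_i a_i = (0, 0)
  -> stationarity OK
Primal feasibility (all g_i <= 0): OK
Dual feasibility (all lambda_i >= 0): FAILS
Complementary slackness (lambda_i * g_i(x) = 0 for all i): OK

Verdict: the first failing condition is dual_feasibility -> dual.

dual


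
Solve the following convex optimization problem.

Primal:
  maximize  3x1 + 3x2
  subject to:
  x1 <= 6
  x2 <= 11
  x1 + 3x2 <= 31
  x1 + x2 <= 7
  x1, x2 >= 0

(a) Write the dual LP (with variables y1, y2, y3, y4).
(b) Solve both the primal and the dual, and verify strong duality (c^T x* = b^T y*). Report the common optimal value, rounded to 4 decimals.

The standard primal-dual pair for 'max c^T x s.t. A x <= b, x >= 0' is:
  Dual:  min b^T y  s.t.  A^T y >= c,  y >= 0.

So the dual LP is:
  minimize  6y1 + 11y2 + 31y3 + 7y4
  subject to:
    y1 + y3 + y4 >= 3
    y2 + 3y3 + y4 >= 3
    y1, y2, y3, y4 >= 0

Solving the primal: x* = (0, 7).
  primal value c^T x* = 21.
Solving the dual: y* = (0, 0, 0, 3).
  dual value b^T y* = 21.
Strong duality: c^T x* = b^T y*. Confirmed.

21


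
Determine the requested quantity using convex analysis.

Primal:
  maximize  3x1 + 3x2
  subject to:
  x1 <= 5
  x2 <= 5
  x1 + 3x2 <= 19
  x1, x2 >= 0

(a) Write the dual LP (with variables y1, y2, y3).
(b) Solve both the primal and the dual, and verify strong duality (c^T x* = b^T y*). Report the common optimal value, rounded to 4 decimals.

The standard primal-dual pair for 'max c^T x s.t. A x <= b, x >= 0' is:
  Dual:  min b^T y  s.t.  A^T y >= c,  y >= 0.

So the dual LP is:
  minimize  5y1 + 5y2 + 19y3
  subject to:
    y1 + y3 >= 3
    y2 + 3y3 >= 3
    y1, y2, y3 >= 0

Solving the primal: x* = (5, 4.6667).
  primal value c^T x* = 29.
Solving the dual: y* = (2, 0, 1).
  dual value b^T y* = 29.
Strong duality: c^T x* = b^T y*. Confirmed.

29


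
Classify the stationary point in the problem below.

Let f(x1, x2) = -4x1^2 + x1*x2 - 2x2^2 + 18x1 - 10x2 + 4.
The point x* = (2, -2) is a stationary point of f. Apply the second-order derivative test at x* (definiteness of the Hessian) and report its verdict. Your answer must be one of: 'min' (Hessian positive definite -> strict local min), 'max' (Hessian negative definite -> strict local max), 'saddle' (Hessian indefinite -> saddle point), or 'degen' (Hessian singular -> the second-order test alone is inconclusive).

Compute the Hessian H = grad^2 f:
  H = [[-8, 1], [1, -4]]
Verify stationarity: grad f(x*) = H x* + g = (0, 0).
Eigenvalues of H: -8.2361, -3.7639.
Both eigenvalues < 0, so H is negative definite -> x* is a strict local max.

max


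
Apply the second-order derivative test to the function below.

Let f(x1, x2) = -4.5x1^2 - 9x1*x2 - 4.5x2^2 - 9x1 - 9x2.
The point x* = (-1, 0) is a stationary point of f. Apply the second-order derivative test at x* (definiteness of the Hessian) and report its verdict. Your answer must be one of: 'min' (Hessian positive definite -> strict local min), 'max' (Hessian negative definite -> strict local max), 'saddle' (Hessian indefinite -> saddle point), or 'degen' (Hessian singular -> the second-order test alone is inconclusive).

Compute the Hessian H = grad^2 f:
  H = [[-9, -9], [-9, -9]]
Verify stationarity: grad f(x*) = H x* + g = (0, 0).
Eigenvalues of H: -18, 0.
H has a zero eigenvalue (singular; negative semidefinite but not definite), so H is neither positive definite, negative definite, nor indefinite. The second-order test alone is inconclusive -> degen.
(Indeed, f is constant along the null direction of H through x*, so x* is not a strict local extremum.)

degen


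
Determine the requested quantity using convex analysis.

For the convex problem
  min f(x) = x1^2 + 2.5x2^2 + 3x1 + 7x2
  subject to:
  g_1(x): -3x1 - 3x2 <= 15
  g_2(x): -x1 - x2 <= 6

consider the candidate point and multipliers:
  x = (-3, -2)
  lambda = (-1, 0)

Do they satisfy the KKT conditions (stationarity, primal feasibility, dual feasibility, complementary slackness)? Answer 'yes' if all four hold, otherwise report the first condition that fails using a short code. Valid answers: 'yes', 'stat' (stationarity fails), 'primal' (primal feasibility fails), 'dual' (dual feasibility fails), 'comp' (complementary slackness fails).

Gradient of f: grad f(x) = Q x + c = (-3, -3)
Constraint values g_i(x) = a_i^T x - b_i:
  g_1((-3, -2)) = 0
  g_2((-3, -2)) = -1
Stationarity residual: grad f(x) + sum_i lambda_i a_i = (0, 0)
  -> stationarity OK
Primal feasibility (all g_i <= 0): OK
Dual feasibility (all lambda_i >= 0): FAILS
Complementary slackness (lambda_i * g_i(x) = 0 for all i): OK

Verdict: the first failing condition is dual_feasibility -> dual.

dual


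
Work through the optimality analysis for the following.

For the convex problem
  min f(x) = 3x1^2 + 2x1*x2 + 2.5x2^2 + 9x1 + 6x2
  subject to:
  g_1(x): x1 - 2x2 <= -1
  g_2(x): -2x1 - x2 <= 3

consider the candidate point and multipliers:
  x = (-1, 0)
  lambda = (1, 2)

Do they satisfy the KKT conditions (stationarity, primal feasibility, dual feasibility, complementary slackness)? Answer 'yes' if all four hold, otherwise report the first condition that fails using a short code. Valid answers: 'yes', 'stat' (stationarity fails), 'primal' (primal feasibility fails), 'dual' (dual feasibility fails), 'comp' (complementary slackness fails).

Gradient of f: grad f(x) = Q x + c = (3, 4)
Constraint values g_i(x) = a_i^T x - b_i:
  g_1((-1, 0)) = 0
  g_2((-1, 0)) = -1
Stationarity residual: grad f(x) + sum_i lambda_i a_i = (0, 0)
  -> stationarity OK
Primal feasibility (all g_i <= 0): OK
Dual feasibility (all lambda_i >= 0): OK
Complementary slackness (lambda_i * g_i(x) = 0 for all i): FAILS

Verdict: the first failing condition is complementary_slackness -> comp.

comp


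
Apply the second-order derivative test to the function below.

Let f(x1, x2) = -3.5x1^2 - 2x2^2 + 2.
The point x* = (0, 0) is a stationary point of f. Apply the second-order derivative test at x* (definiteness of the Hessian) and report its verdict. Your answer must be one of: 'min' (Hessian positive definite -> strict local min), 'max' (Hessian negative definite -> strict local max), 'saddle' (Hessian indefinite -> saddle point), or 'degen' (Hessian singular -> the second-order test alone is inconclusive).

Compute the Hessian H = grad^2 f:
  H = [[-7, 0], [0, -4]]
Verify stationarity: grad f(x*) = H x* + g = (0, 0).
Eigenvalues of H: -7, -4.
Both eigenvalues < 0, so H is negative definite -> x* is a strict local max.

max


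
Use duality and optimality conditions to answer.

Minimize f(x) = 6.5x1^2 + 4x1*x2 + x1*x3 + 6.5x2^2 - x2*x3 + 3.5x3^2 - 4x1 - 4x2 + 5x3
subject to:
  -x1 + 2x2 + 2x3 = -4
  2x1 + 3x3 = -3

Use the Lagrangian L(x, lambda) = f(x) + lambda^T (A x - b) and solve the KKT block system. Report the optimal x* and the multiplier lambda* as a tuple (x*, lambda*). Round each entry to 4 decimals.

Form the Lagrangian:
  L(x, lambda) = (1/2) x^T Q x + c^T x + lambda^T (A x - b)
Stationarity (grad_x L = 0): Q x + c + A^T lambda = 0.
Primal feasibility: A x = b.

This gives the KKT block system:
  [ Q   A^T ] [ x     ]   [-c ]
  [ A    0  ] [ lambda ] = [ b ]

Solving the linear system:
  x*      = (0.6227, -0.2735, -1.4151)
  lambda* = (1.8251, 0.1198)
  f(x*)   = -0.4061

x* = (0.6227, -0.2735, -1.4151), lambda* = (1.8251, 0.1198)


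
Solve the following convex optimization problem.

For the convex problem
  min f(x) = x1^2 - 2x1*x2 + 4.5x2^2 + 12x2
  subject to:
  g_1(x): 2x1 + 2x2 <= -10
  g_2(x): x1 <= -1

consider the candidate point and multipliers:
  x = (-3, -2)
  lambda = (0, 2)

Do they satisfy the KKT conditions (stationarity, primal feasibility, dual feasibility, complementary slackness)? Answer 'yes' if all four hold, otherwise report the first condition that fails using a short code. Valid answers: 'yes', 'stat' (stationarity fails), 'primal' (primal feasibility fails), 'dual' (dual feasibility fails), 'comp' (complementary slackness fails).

Gradient of f: grad f(x) = Q x + c = (-2, 0)
Constraint values g_i(x) = a_i^T x - b_i:
  g_1((-3, -2)) = 0
  g_2((-3, -2)) = -2
Stationarity residual: grad f(x) + sum_i lambda_i a_i = (0, 0)
  -> stationarity OK
Primal feasibility (all g_i <= 0): OK
Dual feasibility (all lambda_i >= 0): OK
Complementary slackness (lambda_i * g_i(x) = 0 for all i): FAILS

Verdict: the first failing condition is complementary_slackness -> comp.

comp


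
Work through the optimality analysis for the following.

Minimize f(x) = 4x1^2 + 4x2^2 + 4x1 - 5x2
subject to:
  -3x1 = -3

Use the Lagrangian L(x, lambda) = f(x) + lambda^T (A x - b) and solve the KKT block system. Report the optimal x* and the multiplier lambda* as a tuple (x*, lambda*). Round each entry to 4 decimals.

Form the Lagrangian:
  L(x, lambda) = (1/2) x^T Q x + c^T x + lambda^T (A x - b)
Stationarity (grad_x L = 0): Q x + c + A^T lambda = 0.
Primal feasibility: A x = b.

This gives the KKT block system:
  [ Q   A^T ] [ x     ]   [-c ]
  [ A    0  ] [ lambda ] = [ b ]

Solving the linear system:
  x*      = (1, 0.625)
  lambda* = (4)
  f(x*)   = 6.4375

x* = (1, 0.625), lambda* = (4)


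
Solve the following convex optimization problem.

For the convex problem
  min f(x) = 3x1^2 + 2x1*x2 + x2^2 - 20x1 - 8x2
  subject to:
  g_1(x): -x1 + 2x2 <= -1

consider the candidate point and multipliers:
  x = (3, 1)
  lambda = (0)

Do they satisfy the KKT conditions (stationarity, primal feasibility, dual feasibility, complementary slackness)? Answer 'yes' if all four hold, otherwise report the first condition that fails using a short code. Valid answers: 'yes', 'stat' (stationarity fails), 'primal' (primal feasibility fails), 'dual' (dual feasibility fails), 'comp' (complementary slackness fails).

Gradient of f: grad f(x) = Q x + c = (0, 0)
Constraint values g_i(x) = a_i^T x - b_i:
  g_1((3, 1)) = 0
Stationarity residual: grad f(x) + sum_i lambda_i a_i = (0, 0)
  -> stationarity OK
Primal feasibility (all g_i <= 0): OK
Dual feasibility (all lambda_i >= 0): OK
Complementary slackness (lambda_i * g_i(x) = 0 for all i): OK

Verdict: yes, KKT holds.

yes


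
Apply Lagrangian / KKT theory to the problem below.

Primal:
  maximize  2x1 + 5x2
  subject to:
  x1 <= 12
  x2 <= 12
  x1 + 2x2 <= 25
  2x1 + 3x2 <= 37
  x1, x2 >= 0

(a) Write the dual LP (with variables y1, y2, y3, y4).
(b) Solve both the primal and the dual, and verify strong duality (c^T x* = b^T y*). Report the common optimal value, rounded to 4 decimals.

The standard primal-dual pair for 'max c^T x s.t. A x <= b, x >= 0' is:
  Dual:  min b^T y  s.t.  A^T y >= c,  y >= 0.

So the dual LP is:
  minimize  12y1 + 12y2 + 25y3 + 37y4
  subject to:
    y1 + y3 + 2y4 >= 2
    y2 + 2y3 + 3y4 >= 5
    y1, y2, y3, y4 >= 0

Solving the primal: x* = (0.5, 12).
  primal value c^T x* = 61.
Solving the dual: y* = (0, 2, 0, 1).
  dual value b^T y* = 61.
Strong duality: c^T x* = b^T y*. Confirmed.

61


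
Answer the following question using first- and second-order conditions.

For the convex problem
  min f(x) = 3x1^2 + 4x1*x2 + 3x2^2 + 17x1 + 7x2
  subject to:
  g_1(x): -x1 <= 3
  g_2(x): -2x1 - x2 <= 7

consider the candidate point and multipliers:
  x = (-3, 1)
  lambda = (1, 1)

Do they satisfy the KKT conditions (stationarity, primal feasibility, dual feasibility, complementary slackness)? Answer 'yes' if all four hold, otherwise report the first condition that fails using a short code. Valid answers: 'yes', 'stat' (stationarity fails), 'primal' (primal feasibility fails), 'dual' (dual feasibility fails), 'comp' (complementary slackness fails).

Gradient of f: grad f(x) = Q x + c = (3, 1)
Constraint values g_i(x) = a_i^T x - b_i:
  g_1((-3, 1)) = 0
  g_2((-3, 1)) = -2
Stationarity residual: grad f(x) + sum_i lambda_i a_i = (0, 0)
  -> stationarity OK
Primal feasibility (all g_i <= 0): OK
Dual feasibility (all lambda_i >= 0): OK
Complementary slackness (lambda_i * g_i(x) = 0 for all i): FAILS

Verdict: the first failing condition is complementary_slackness -> comp.

comp


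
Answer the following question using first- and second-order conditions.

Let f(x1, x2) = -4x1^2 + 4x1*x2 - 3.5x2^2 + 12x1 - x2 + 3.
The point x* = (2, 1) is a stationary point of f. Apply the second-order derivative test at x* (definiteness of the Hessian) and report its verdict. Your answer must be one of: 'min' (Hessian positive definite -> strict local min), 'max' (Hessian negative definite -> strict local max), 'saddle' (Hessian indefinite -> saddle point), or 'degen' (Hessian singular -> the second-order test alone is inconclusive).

Compute the Hessian H = grad^2 f:
  H = [[-8, 4], [4, -7]]
Verify stationarity: grad f(x*) = H x* + g = (0, 0).
Eigenvalues of H: -11.5311, -3.4689.
Both eigenvalues < 0, so H is negative definite -> x* is a strict local max.

max
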